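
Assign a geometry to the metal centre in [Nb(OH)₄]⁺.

Summing ligand charges against the +1 overall charge gives an oxidation state of +5 for niobium.
Nb sits in group 5, so the d-electron count is 5 − 5 = 0.
Coordination number: 4.
A d⁰ ion has no crystal-field stabilisation preference between square planar and tetrahedral, so four ligands adopt the sterically favoured tetrahedral geometry.

tetrahedral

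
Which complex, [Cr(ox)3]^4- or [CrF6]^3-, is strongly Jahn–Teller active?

[Cr(ox)3]^4-: Ligand charges: each oxalate is −2. With an overall charge of −4 the chromium centre must be in the +2 oxidation state. Group 6 minus oxidation state 2 gives a d⁴ configuration. Oxalate is a weak-field ligand for a first-row metal, so the complex is high-spin. The t₂g³e_g¹ (high-spin) configuration has an unevenly filled e_g set; the Jahn–Teller theorem predicts a tetragonal distortion (typically axial elongation) to lift the degeneracy.
[CrF6]^3-: Each fluoride is −1; balancing the −3 overall charge requires Cr(III). Group 6 minus oxidation state 3 gives a d³ configuration. The d³ configuration leaves the e_g set evenly filled (or empty) — no strong Jahn–Teller driving force.

[Cr(ox)3]^4-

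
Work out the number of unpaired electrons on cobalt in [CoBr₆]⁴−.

Summing ligand charges against the −4 overall charge gives an oxidation state of +2 for cobalt.
Cobalt is a group-9 element; Co(II) is therefore d⁷.
The spin state decides the count: Bromide is a weak-field ligand for a first-row metal, so the complex is high-spin.
An octahedral high-spin d⁷ ion is t₂g⁵e_g², giving 3 unpaired electrons.

3 unpaired electrons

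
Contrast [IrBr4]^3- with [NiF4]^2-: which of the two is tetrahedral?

For [IrBr4]^3-: Ligand charges: each bromide is −1. With an overall charge of −3 the iridium centre must be in the +1 oxidation state. Ir sits in group 9, so the d-electron count is 9 − 1 = 8. A 5d d⁸ ion has a large crystal-field splitting; square planar leaves the high-energy d_{x²−y²} orbital empty and maximises CFSE. → square planar.
For [NiF4]^2-: Ligand charges: each fluoride is −1. With an overall charge of −2 the nickel centre must be in the +2 oxidation state. Group 10 minus oxidation state 2 gives a d⁸ configuration. Fluoride is a weak-field ligand. With weak-field ligands the CFSE gain from square planar is small, so a 3d d⁸ ion takes the sterically preferred tetrahedral geometry. → tetrahedral.

[NiF4]^2-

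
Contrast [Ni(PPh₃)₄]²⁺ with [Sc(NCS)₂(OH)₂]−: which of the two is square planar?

[Ni(PPh₃)₄]²⁺

For [Ni(PPh₃)₄]²⁺: Summing ligand charges against the +2 overall charge gives an oxidation state of +2 for nickel. Nickel is a group-10 element; Ni(II) is therefore d⁸. Triphenylphosphine is a strong-field ligand (high in the spectrochemical series). A 3d d⁸ ion with strong-field ligands gains enough CFSE to favour square planar over tetrahedral. → square planar.
For [Sc(NCS)₂(OH)₂]−: Each isothiocyanate is −1; each hydroxide is −1; balancing the −1 overall charge requires Sc(III). Scandium is a group-3 element; Sc(III) is therefore d⁰. A d⁰ ion has no crystal-field stabilisation preference between square planar and tetrahedral, so four ligands adopt the sterically favoured tetrahedral geometry. → tetrahedral.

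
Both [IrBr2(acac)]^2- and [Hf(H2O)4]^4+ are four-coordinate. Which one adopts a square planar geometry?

[IrBr2(acac)]^2-

For [IrBr2(acac)]^2-: Ligand charges: each bromide is −1; each acetylacetonate is −1. With an overall charge of −2 the iridium centre must be in the +1 oxidation state. Iridium is a group-9 element; Ir(I) is therefore d⁸. A 5d d⁸ ion has a large crystal-field splitting; square planar leaves the high-energy d_{x²−y²} orbital empty and maximises CFSE. → square planar.
For [Hf(H2O)4]^4+: Summing ligand charges against the +4 overall charge gives an oxidation state of +4 for hafnium. Hf sits in group 4, so the d-electron count is 4 − 4 = 0. A d⁰ ion has no crystal-field stabilisation preference between square planar and tetrahedral, so four ligands adopt the sterically favoured tetrahedral geometry. → tetrahedral.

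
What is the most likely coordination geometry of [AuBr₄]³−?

tetrahedral

Each bromide is −1; balancing the −3 overall charge requires Au(I).
Group 11 minus oxidation state 1 gives a d¹⁰ configuration.
Coordination number: 4.
A d¹⁰ ion has no crystal-field stabilisation preference between square planar and tetrahedral, so four ligands adopt the sterically favoured tetrahedral geometry.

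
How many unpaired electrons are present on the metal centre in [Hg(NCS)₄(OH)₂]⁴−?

Ligand charges: each isothiocyanate is −1; each hydroxide is −1. With an overall charge of −4 the mercury centre must be in the +2 oxidation state.
Mercury is a group-12 element; Hg(II) is therefore d¹⁰.
In an octahedral field the d¹⁰ configuration is t₂g⁶e_g⁴, giving 0 unpaired electrons.

0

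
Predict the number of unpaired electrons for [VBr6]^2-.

1

Ligand charges: each bromide is −1. With an overall charge of −2 the vanadium centre must be in the +4 oxidation state.
Group 5 minus oxidation state 4 gives a d¹ configuration.
In an octahedral field the d¹ configuration is t₂g¹e_g⁰ (only one arrangement possible), giving 1 unpaired electron.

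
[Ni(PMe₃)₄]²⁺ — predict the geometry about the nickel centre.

square planar

Ligand charges: trimethylphosphine is neutral. With an overall charge of +2 the nickel centre must be in the +2 oxidation state.
Ni sits in group 10, so the d-electron count is 10 − 2 = 8.
Coordination number: 4.
Trimethylphosphine is a strong-field ligand (high in the spectrochemical series).
A 3d d⁸ ion with strong-field ligands gains enough CFSE to favour square planar over tetrahedral.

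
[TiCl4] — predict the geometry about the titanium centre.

tetrahedral

Each chloride is −1; balancing the 0 overall charge requires Ti(IV).
Titanium is a group-4 element; Ti(IV) is therefore d⁰.
Coordination number: 4.
A d⁰ ion has no crystal-field stabilisation preference between square planar and tetrahedral, so four ligands adopt the sterically favoured tetrahedral geometry.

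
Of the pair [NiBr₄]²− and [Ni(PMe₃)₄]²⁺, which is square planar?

For [NiBr₄]²−: Summing ligand charges against the −2 overall charge gives an oxidation state of +2 for nickel. Ni sits in group 10, so the d-electron count is 10 − 2 = 8. Bromide is a weak-field ligand. With weak-field ligands the CFSE gain from square planar is small, so a 3d d⁸ ion takes the sterically preferred tetrahedral geometry. → tetrahedral.
For [Ni(PMe₃)₄]²⁺: Trimethylphosphine is neutral; balancing the +2 overall charge requires Ni(II). Nickel is a group-10 element; Ni(II) is therefore d⁸. Trimethylphosphine is a strong-field ligand (high in the spectrochemical series). A 3d d⁸ ion with strong-field ligands gains enough CFSE to favour square planar over tetrahedral. → square planar.

[Ni(PMe₃)₄]²⁺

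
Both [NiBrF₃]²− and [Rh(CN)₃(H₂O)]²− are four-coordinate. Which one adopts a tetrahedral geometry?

[NiBrF₃]²−

For [NiBrF₃]²−: Ligand charges: each bromide is −1; each fluoride is −1. With an overall charge of −2 the nickel centre must be in the +2 oxidation state. Ni sits in group 10, so the d-electron count is 10 − 2 = 8. Bromide and fluoride are weak-field ligands. With weak-field ligands the CFSE gain from square planar is small, so a 3d d⁸ ion takes the sterically preferred tetrahedral geometry. → tetrahedral.
For [Rh(CN)₃(H₂O)]²−: Summing ligand charges against the −2 overall charge gives an oxidation state of +1 for rhodium. Rhodium is a group-9 element; Rh(I) is therefore d⁸. A 4d d⁸ ion has a large crystal-field splitting; square planar leaves the high-energy d_{x²−y²} orbital empty and maximises CFSE. → square planar.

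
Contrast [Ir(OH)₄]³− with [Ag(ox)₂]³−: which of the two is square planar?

For [Ir(OH)₄]³−: Summing ligand charges against the −3 overall charge gives an oxidation state of +1 for iridium. Iridium is a group-9 element; Ir(I) is therefore d⁸. A 5d d⁸ ion has a large crystal-field splitting; square planar leaves the high-energy d_{x²−y²} orbital empty and maximises CFSE. → square planar.
For [Ag(ox)₂]³−: Summing ligand charges against the −3 overall charge gives an oxidation state of +1 for silver. Ag sits in group 11, so the d-electron count is 11 − 1 = 10. A d¹⁰ ion has no crystal-field stabilisation preference between square planar and tetrahedral, so four ligands adopt the sterically favoured tetrahedral geometry. → tetrahedral.

[Ir(OH)₄]³−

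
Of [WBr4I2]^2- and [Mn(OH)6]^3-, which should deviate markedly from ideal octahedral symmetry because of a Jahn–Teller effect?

[Mn(OH)6]^3-

[WBr4I2]^2-: Each bromide is −1; each iodide is −1; balancing the −2 overall charge requires W(IV). Group 6 minus oxidation state 4 gives a d² configuration. The d² configuration leaves the e_g set evenly filled (or empty) — no strong Jahn–Teller driving force.
[Mn(OH)6]^3-: Ligand charges: each hydroxide is −1. With an overall charge of −3 the manganese centre must be in the +3 oxidation state. Manganese is a group-7 element; Mn(III) is therefore d⁴. Hydroxide is a weak-field ligand for a first-row metal, so the complex is high-spin. The t₂g³e_g¹ (high-spin) configuration has an unevenly filled e_g set; the Jahn–Teller theorem predicts a tetragonal distortion (typically axial elongation) to lift the degeneracy.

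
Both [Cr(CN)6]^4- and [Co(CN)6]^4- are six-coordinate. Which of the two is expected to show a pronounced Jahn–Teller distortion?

[Co(CN)6]^4-

[Cr(CN)6]^4-: Each cyanide is −1; balancing the −4 overall charge requires Cr(II). Chromium is a group-6 element; Cr(II) is therefore d⁴. Cyanide is a strong-field ligand (high in the spectrochemical series) for a first-row metal, so the complex is low-spin. The d⁴ configuration leaves the e_g set evenly filled (or empty) — no strong Jahn–Teller driving force.
[Co(CN)6]^4-: Summing ligand charges against the −4 overall charge gives an oxidation state of +2 for cobalt. Group 9 minus oxidation state 2 gives a d⁷ configuration. Cyanide is a strong-field ligand (high in the spectrochemical series) for a first-row metal, so the complex is low-spin. The t₂g⁶e_g¹ (low-spin) configuration has an unevenly filled e_g set; the Jahn–Teller theorem predicts a tetragonal distortion (typically axial elongation) to lift the degeneracy.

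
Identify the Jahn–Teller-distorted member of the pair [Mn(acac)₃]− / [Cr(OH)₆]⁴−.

[Mn(acac)₃]−: Summing ligand charges against the −1 overall charge gives an oxidation state of +2 for manganese. Mn sits in group 7, so the d-electron count is 7 − 2 = 5. Acetylacetonate is a weak-field ligand for a first-row metal, so the complex is high-spin. The d⁵ configuration leaves the e_g set evenly filled (or empty) — no strong Jahn–Teller driving force.
[Cr(OH)₆]⁴−: Each hydroxide is −1; balancing the −4 overall charge requires Cr(II). Chromium is a group-6 element; Cr(II) is therefore d⁴. Hydroxide is a weak-field ligand for a first-row metal, so the complex is high-spin. The t₂g³e_g¹ (high-spin) configuration has an unevenly filled e_g set; the Jahn–Teller theorem predicts a tetragonal distortion (typically axial elongation) to lift the degeneracy.

[Cr(OH)₆]⁴−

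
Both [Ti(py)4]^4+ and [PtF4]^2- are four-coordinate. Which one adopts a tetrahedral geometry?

[Ti(py)4]^4+

For [Ti(py)4]^4+: Ligand charges: pyridine is neutral. With an overall charge of +4 the titanium centre must be in the +4 oxidation state. Titanium is a group-4 element; Ti(IV) is therefore d⁰. A d⁰ ion has no crystal-field stabilisation preference between square planar and tetrahedral, so four ligands adopt the sterically favoured tetrahedral geometry. → tetrahedral.
For [PtF4]^2-: Summing ligand charges against the −2 overall charge gives an oxidation state of +2 for platinum. Pt sits in group 10, so the d-electron count is 10 − 2 = 8. A 5d d⁸ ion has a large crystal-field splitting; square planar leaves the high-energy d_{x²−y²} orbital empty and maximises CFSE. → square planar.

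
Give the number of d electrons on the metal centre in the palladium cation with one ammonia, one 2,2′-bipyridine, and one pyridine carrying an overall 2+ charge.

d⁸

Ligand charges: ammonia is neutral; 2,2′-bipyridine is neutral; pyridine is neutral. With an overall charge of +2 the palladium centre must be in the +2 oxidation state.
Palladium is a group-10 element; Pd(II) is therefore d⁸.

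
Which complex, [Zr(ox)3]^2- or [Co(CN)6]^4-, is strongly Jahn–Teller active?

[Zr(ox)3]^2-: Summing ligand charges against the −2 overall charge gives an oxidation state of +4 for zirconium. Group 4 minus oxidation state 4 gives a d⁰ configuration. The d⁰ configuration leaves the e_g set evenly filled (or empty) — no strong Jahn–Teller driving force.
[Co(CN)6]^4-: Ligand charges: each cyanide is −1. With an overall charge of −4 the cobalt centre must be in the +2 oxidation state. Group 9 minus oxidation state 2 gives a d⁷ configuration. Cyanide is a strong-field ligand (high in the spectrochemical series) for a first-row metal, so the complex is low-spin. The t₂g⁶e_g¹ (low-spin) configuration has an unevenly filled e_g set; the Jahn–Teller theorem predicts a tetragonal distortion (typically axial elongation) to lift the degeneracy.

[Co(CN)6]^4-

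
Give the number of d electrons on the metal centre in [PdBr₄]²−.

d⁸

Each bromide is −1; balancing the −2 overall charge requires Pd(II).
Palladium is a group-10 element; Pd(II) is therefore d⁸.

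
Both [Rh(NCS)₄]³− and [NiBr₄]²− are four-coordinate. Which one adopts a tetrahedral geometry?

[NiBr₄]²−

For [Rh(NCS)₄]³−: Ligand charges: each isothiocyanate is −1. With an overall charge of −3 the rhodium centre must be in the +1 oxidation state. Group 9 minus oxidation state 1 gives a d⁸ configuration. A 4d d⁸ ion has a large crystal-field splitting; square planar leaves the high-energy d_{x²−y²} orbital empty and maximises CFSE. → square planar.
For [NiBr₄]²−: Summing ligand charges against the −2 overall charge gives an oxidation state of +2 for nickel. Nickel is a group-10 element; Ni(II) is therefore d⁸. Bromide is a weak-field ligand. With weak-field ligands the CFSE gain from square planar is small, so a 3d d⁸ ion takes the sterically preferred tetrahedral geometry. → tetrahedral.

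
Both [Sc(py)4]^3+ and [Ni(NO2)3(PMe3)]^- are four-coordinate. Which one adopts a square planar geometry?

[Ni(NO2)3(PMe3)]^-

For [Sc(py)4]^3+: Pyridine is neutral; balancing the +3 overall charge requires Sc(III). Sc sits in group 3, so the d-electron count is 3 − 3 = 0. A d⁰ ion has no crystal-field stabilisation preference between square planar and tetrahedral, so four ligands adopt the sterically favoured tetrahedral geometry. → tetrahedral.
For [Ni(NO2)3(PMe3)]^-: Ligand charges: each nitro (N-bound nitrite) is −1; trimethylphosphine is neutral. With an overall charge of −1 the nickel centre must be in the +2 oxidation state. Group 10 minus oxidation state 2 gives a d⁸ configuration. Nitro (N-bound nitrite) and trimethylphosphine are strong-field ligands (high in the spectrochemical series). A 3d d⁸ ion with strong-field ligands gains enough CFSE to favour square planar over tetrahedral. → square planar.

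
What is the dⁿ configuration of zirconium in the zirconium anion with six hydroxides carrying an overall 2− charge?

d⁰

Ligand charges: each hydroxide is −1. With an overall charge of −2 the zirconium centre must be in the +4 oxidation state.
Zr sits in group 4, so the d-electron count is 4 − 4 = 0.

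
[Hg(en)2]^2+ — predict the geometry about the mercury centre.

tetrahedral

Ligand charges: ethylenediamine is neutral. With an overall charge of +2 the mercury centre must be in the +2 oxidation state.
Group 12 minus oxidation state 2 gives a d¹⁰ configuration.
Counting donor atoms: 2×ethylenediamine (bidentate) → 4 donors. Coordination number = 4.
A d¹⁰ ion has no crystal-field stabilisation preference between square planar and tetrahedral, so four ligands adopt the sterically favoured tetrahedral geometry.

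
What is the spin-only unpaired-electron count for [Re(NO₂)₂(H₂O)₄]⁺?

Summing ligand charges against the +1 overall charge gives an oxidation state of +3 for rhenium.
Group 7 minus oxidation state 3 gives a d⁴ configuration.
The spin state decides the count: a 5d ion has a large Δₒ and is invariably low-spin.
An octahedral low-spin d⁴ ion is t₂g⁴e_g⁰, giving 2 unpaired electrons.

2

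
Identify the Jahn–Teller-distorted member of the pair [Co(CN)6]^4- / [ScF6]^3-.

[Co(CN)6]^4-

[Co(CN)6]^4-: Each cyanide is −1; balancing the −4 overall charge requires Co(II). Cobalt is a group-9 element; Co(II) is therefore d⁷. Cyanide is a strong-field ligand (high in the spectrochemical series) for a first-row metal, so the complex is low-spin. The t₂g⁶e_g¹ (low-spin) configuration has an unevenly filled e_g set; the Jahn–Teller theorem predicts a tetragonal distortion (typically axial elongation) to lift the degeneracy.
[ScF6]^3-: Each fluoride is −1; balancing the −3 overall charge requires Sc(III). Scandium is a group-3 element; Sc(III) is therefore d⁰. The d⁰ configuration leaves the e_g set evenly filled (or empty) — no strong Jahn–Teller driving force.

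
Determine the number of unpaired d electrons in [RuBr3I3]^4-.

0 unpaired electrons

Ligand charges: each bromide is −1; each iodide is −1. With an overall charge of −4 the ruthenium centre must be in the +2 oxidation state.
Ru sits in group 8, so the d-electron count is 8 − 2 = 6.
The spin state decides the count: a 4d ion has a large Δₒ and is invariably low-spin.
An octahedral low-spin d⁶ ion is t₂g⁶e_g⁰, giving 0 unpaired electrons.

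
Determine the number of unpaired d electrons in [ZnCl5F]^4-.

0 unpaired electrons

Each chloride is −1; each fluoride is −1; balancing the −4 overall charge requires Zn(II).
Zn sits in group 12, so the d-electron count is 12 − 2 = 10.
In an octahedral field the d¹⁰ configuration is t₂g⁶e_g⁴, giving 0 unpaired electrons.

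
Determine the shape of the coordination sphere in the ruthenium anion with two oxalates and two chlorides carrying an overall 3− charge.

Summing ligand charges against the −3 overall charge gives an oxidation state of +3 for ruthenium.
Ru sits in group 8, so the d-electron count is 8 − 3 = 5.
Counting donor atoms: 2×oxalate (bidentate) → 4 donors; 2×chloride (monodentate) → 2 donors. Coordination number = 6.
Six donors around a single metal centre give an octahedral coordination sphere.

octahedral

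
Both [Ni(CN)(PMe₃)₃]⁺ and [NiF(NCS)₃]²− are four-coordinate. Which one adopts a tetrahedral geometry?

[NiF(NCS)₃]²−

For [Ni(CN)(PMe₃)₃]⁺: Each cyanide is −1; trimethylphosphine is neutral; balancing the +1 overall charge requires Ni(II). Group 10 minus oxidation state 2 gives a d⁸ configuration. Cyanide and trimethylphosphine are strong-field ligands (high in the spectrochemical series). A 3d d⁸ ion with strong-field ligands gains enough CFSE to favour square planar over tetrahedral. → square planar.
For [NiF(NCS)₃]²−: Ligand charges: each fluoride is −1; each isothiocyanate is −1. With an overall charge of −2 the nickel centre must be in the +2 oxidation state. Ni sits in group 10, so the d-electron count is 10 − 2 = 8. Fluoride and isothiocyanate are weak-field ligands. With weak-field ligands the CFSE gain from square planar is small, so a 3d d⁸ ion takes the sterically preferred tetrahedral geometry. → tetrahedral.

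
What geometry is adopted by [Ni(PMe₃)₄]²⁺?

square planar

Summing ligand charges against the +2 overall charge gives an oxidation state of +2 for nickel.
Group 10 minus oxidation state 2 gives a d⁸ configuration.
Coordination number: 4.
Trimethylphosphine is a strong-field ligand (high in the spectrochemical series).
A 3d d⁸ ion with strong-field ligands gains enough CFSE to favour square planar over tetrahedral.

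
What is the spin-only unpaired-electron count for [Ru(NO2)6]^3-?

1 unpaired electron

Each nitro (N-bound nitrite) is −1; balancing the −3 overall charge requires Ru(III).
Group 8 minus oxidation state 3 gives a d⁵ configuration.
The spin state decides the count: a 4d ion has a large Δₒ and is invariably low-spin.
An octahedral low-spin d⁵ ion is t₂g⁵e_g⁰, giving 1 unpaired electron.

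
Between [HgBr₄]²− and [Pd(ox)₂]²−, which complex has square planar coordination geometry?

[Pd(ox)₂]²−

For [HgBr₄]²−: Ligand charges: each bromide is −1. With an overall charge of −2 the mercury centre must be in the +2 oxidation state. Group 12 minus oxidation state 2 gives a d¹⁰ configuration. A d¹⁰ ion has no crystal-field stabilisation preference between square planar and tetrahedral, so four ligands adopt the sterically favoured tetrahedral geometry. → tetrahedral.
For [Pd(ox)₂]²−: Summing ligand charges against the −2 overall charge gives an oxidation state of +2 for palladium. Palladium is a group-10 element; Pd(II) is therefore d⁸. A 4d d⁸ ion has a large crystal-field splitting; square planar leaves the high-energy d_{x²−y²} orbital empty and maximises CFSE. → square planar.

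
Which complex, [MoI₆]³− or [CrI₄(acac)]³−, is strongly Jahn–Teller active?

[CrI₄(acac)]³−

[MoI₆]³−: Summing ligand charges against the −3 overall charge gives an oxidation state of +3 for molybdenum. Molybdenum is a group-6 element; Mo(III) is therefore d³. The d³ configuration leaves the e_g set evenly filled (or empty) — no strong Jahn–Teller driving force.
[CrI₄(acac)]³−: Each iodide is −1; each acetylacetonate is −1; balancing the −3 overall charge requires Cr(II). Chromium is a group-6 element; Cr(II) is therefore d⁴. Acetylacetonate and iodide are weak-field ligands for a first-row metal, so the complex is high-spin. The t₂g³e_g¹ (high-spin) configuration has an unevenly filled e_g set; the Jahn–Teller theorem predicts a tetragonal distortion (typically axial elongation) to lift the degeneracy.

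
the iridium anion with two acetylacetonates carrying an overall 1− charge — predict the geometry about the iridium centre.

square planar

Ligand charges: each acetylacetonate is −1. With an overall charge of −1 the iridium centre must be in the +1 oxidation state.
Group 9 minus oxidation state 1 gives a d⁸ configuration.
Counting donor atoms: 2×acetylacetonate (bidentate) → 4 donors. Coordination number = 4.
A 5d d⁸ ion has a large crystal-field splitting; square planar leaves the high-energy d_{x²−y²} orbital empty and maximises CFSE.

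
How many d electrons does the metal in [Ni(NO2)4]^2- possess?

Summing ligand charges against the −2 overall charge gives an oxidation state of +2 for nickel.
Ni sits in group 10, so the d-electron count is 10 − 2 = 8.

d8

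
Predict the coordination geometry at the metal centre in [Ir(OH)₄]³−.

square planar

Each hydroxide is −1; balancing the −3 overall charge requires Ir(I).
Iridium is a group-9 element; Ir(I) is therefore d⁸.
With 4 monodentate ligands the coordination number is 4.
A 5d d⁸ ion has a large crystal-field splitting; square planar leaves the high-energy d_{x²−y²} orbital empty and maximises CFSE.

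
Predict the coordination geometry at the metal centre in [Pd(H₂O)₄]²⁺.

Water is neutral; balancing the +2 overall charge requires Pd(II).
Pd sits in group 10, so the d-electron count is 10 − 2 = 8.
Coordination number: 4.
A 4d d⁸ ion has a large crystal-field splitting; square planar leaves the high-energy d_{x²−y²} orbital empty and maximises CFSE.

square planar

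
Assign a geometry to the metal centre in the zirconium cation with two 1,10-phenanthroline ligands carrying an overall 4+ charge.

1,10-phenanthroline is neutral; balancing the +4 overall charge requires Zr(IV).
Zirconium is a group-4 element; Zr(IV) is therefore d⁰.
Counting donor atoms: 2×1,10-phenanthroline (bidentate) → 4 donors. Coordination number = 4.
A d⁰ ion has no crystal-field stabilisation preference between square planar and tetrahedral, so four ligands adopt the sterically favoured tetrahedral geometry.

tetrahedral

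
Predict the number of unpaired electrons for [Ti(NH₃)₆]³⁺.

1

Ligand charges: ammonia is neutral. With an overall charge of +3 the titanium centre must be in the +3 oxidation state.
Ti sits in group 4, so the d-electron count is 4 − 3 = 1.
In an octahedral field the d¹ configuration is t₂g¹e_g⁰ (only one arrangement possible), giving 1 unpaired electron.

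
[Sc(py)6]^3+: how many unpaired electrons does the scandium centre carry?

Pyridine is neutral; balancing the +3 overall charge requires Sc(III).
Group 3 minus oxidation state 3 gives a d⁰ configuration.
In an octahedral field the d⁰ configuration is t₂g⁰e_g⁰, giving 0 unpaired electrons.

0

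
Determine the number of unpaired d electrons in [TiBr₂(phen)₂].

Summing ligand charges against the 0 overall charge gives an oxidation state of +2 for titanium.
Ti sits in group 4, so the d-electron count is 4 − 2 = 2.
Counting donor atoms: 2×bromide (monodentate) → 2 donors; 2×1,10-phenanthroline (bidentate) → 4 donors. Coordination number = 6.
In an octahedral field the d² configuration is t₂g²e_g⁰ (only one arrangement possible), giving 2 unpaired electrons.

2 unpaired electrons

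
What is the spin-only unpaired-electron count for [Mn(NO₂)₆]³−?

Ligand charges: each nitro (N-bound nitrite) is −1. With an overall charge of −3 the manganese centre must be in the +3 oxidation state.
Mn sits in group 7, so the d-electron count is 7 − 3 = 4.
The spin state decides the count: Nitro (N-bound nitrite) is a strong-field ligand (high in the spectrochemical series) for a first-row metal, so the complex is low-spin.
An octahedral low-spin d⁴ ion is t₂g⁴e_g⁰, giving 2 unpaired electrons.

2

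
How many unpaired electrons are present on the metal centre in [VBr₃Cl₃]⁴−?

3

Ligand charges: each bromide is −1; each chloride is −1. With an overall charge of −4 the vanadium centre must be in the +2 oxidation state.
Group 5 minus oxidation state 2 gives a d³ configuration.
In an octahedral field the d³ configuration is t₂g³e_g⁰ (only one arrangement possible), giving 3 unpaired electrons.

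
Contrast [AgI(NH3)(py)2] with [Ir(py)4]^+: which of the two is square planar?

For [AgI(NH3)(py)2]: Ligand charges: each iodide is −1; ammonia is neutral; pyridine is neutral. With an overall charge of 0 the silver centre must be in the +1 oxidation state. Ag sits in group 11, so the d-electron count is 11 − 1 = 10. A d¹⁰ ion has no crystal-field stabilisation preference between square planar and tetrahedral, so four ligands adopt the sterically favoured tetrahedral geometry. → tetrahedral.
For [Ir(py)4]^+: Ligand charges: pyridine is neutral. With an overall charge of +1 the iridium centre must be in the +1 oxidation state. Group 9 minus oxidation state 1 gives a d⁸ configuration. A 5d d⁸ ion has a large crystal-field splitting; square planar leaves the high-energy d_{x²−y²} orbital empty and maximises CFSE. → square planar.

[Ir(py)4]^+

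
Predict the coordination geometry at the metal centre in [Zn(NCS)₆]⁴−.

octahedral

Each isothiocyanate is −1; balancing the −4 overall charge requires Zn(II).
Zinc is a group-12 element; Zn(II) is therefore d¹⁰.
Coordination number: 6.
Six donors around a single metal centre give an octahedral coordination sphere.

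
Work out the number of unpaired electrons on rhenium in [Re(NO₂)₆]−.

2 unpaired electrons

Summing ligand charges against the −1 overall charge gives an oxidation state of +5 for rhenium.
Group 7 minus oxidation state 5 gives a d² configuration.
In an octahedral field the d² configuration is t₂g²e_g⁰ (only one arrangement possible), giving 2 unpaired electrons.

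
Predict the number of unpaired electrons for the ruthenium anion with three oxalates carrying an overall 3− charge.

1

Summing ligand charges against the −3 overall charge gives an oxidation state of +3 for ruthenium.
Ruthenium is a group-8 element; Ru(III) is therefore d⁵.
Counting donor atoms: 3×oxalate (bidentate) → 6 donors. Coordination number = 6.
The spin state decides the count: a 4d ion has a large Δₒ and is invariably low-spin.
An octahedral low-spin d⁵ ion is t₂g⁵e_g⁰, giving 1 unpaired electron.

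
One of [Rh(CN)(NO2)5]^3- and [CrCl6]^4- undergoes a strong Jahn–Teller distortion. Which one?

[Rh(CN)(NO2)5]^3-: Each cyanide is −1; each nitro (N-bound nitrite) is −1; balancing the −3 overall charge requires Rh(III). Group 9 minus oxidation state 3 gives a d⁶ configuration. A 4d ion has a large Δₒ and is invariably low-spin. The d⁶ configuration leaves the e_g set evenly filled (or empty) — no strong Jahn–Teller driving force.
[CrCl6]^4-: Each chloride is −1; balancing the −4 overall charge requires Cr(II). Group 6 minus oxidation state 2 gives a d⁴ configuration. Chloride is a weak-field ligand for a first-row metal, so the complex is high-spin. The t₂g³e_g¹ (high-spin) configuration has an unevenly filled e_g set; the Jahn–Teller theorem predicts a tetragonal distortion (typically axial elongation) to lift the degeneracy.

[CrCl6]^4-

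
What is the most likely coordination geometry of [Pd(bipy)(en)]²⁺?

Ligand charges: 2,2′-bipyridine is neutral; ethylenediamine is neutral. With an overall charge of +2 the palladium centre must be in the +2 oxidation state.
Group 10 minus oxidation state 2 gives a d⁸ configuration.
Counting donor atoms: 1×2,2′-bipyridine (bidentate) → 2 donors; 1×ethylenediamine (bidentate) → 2 donors. Coordination number = 4.
A 4d d⁸ ion has a large crystal-field splitting; square planar leaves the high-energy d_{x²−y²} orbital empty and maximises CFSE.

square planar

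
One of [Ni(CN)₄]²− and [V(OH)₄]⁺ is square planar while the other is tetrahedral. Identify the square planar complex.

[Ni(CN)₄]²−

For [Ni(CN)₄]²−: Ligand charges: each cyanide is −1. With an overall charge of −2 the nickel centre must be in the +2 oxidation state. Group 10 minus oxidation state 2 gives a d⁸ configuration. Cyanide is a strong-field ligand (high in the spectrochemical series). A 3d d⁸ ion with strong-field ligands gains enough CFSE to favour square planar over tetrahedral. → square planar.
For [V(OH)₄]⁺: Ligand charges: each hydroxide is −1. With an overall charge of +1 the vanadium centre must be in the +5 oxidation state. Group 5 minus oxidation state 5 gives a d⁰ configuration. A d⁰ ion has no crystal-field stabilisation preference between square planar and tetrahedral, so four ligands adopt the sterically favoured tetrahedral geometry. → tetrahedral.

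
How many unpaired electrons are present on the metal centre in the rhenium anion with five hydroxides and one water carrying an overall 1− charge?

3 unpaired electrons

Summing ligand charges against the −1 overall charge gives an oxidation state of +4 for rhenium.
Group 7 minus oxidation state 4 gives a d³ configuration.
In an octahedral field the d³ configuration is t₂g³e_g⁰ (only one arrangement possible), giving 3 unpaired electrons.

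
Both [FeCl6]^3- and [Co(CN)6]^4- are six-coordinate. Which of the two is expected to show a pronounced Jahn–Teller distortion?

[FeCl6]^3-: Ligand charges: each chloride is −1. With an overall charge of −3 the iron centre must be in the +3 oxidation state. Fe sits in group 8, so the d-electron count is 8 − 3 = 5. Chloride is a weak-field ligand for a first-row metal, so the complex is high-spin. The d⁵ configuration leaves the e_g set evenly filled (or empty) — no strong Jahn–Teller driving force.
[Co(CN)6]^4-: Each cyanide is −1; balancing the −4 overall charge requires Co(II). Co sits in group 9, so the d-electron count is 9 − 2 = 7. Cyanide is a strong-field ligand (high in the spectrochemical series) for a first-row metal, so the complex is low-spin. The t₂g⁶e_g¹ (low-spin) configuration has an unevenly filled e_g set; the Jahn–Teller theorem predicts a tetragonal distortion (typically axial elongation) to lift the degeneracy.

[Co(CN)6]^4-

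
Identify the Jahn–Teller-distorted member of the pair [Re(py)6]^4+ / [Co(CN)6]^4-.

[Co(CN)6]^4-

[Re(py)6]^4+: Ligand charges: pyridine is neutral. With an overall charge of +4 the rhenium centre must be in the +4 oxidation state. Group 7 minus oxidation state 4 gives a d³ configuration. The d³ configuration leaves the e_g set evenly filled (or empty) — no strong Jahn–Teller driving force.
[Co(CN)6]^4-: Ligand charges: each cyanide is −1. With an overall charge of −4 the cobalt centre must be in the +2 oxidation state. Co sits in group 9, so the d-electron count is 9 − 2 = 7. Cyanide is a strong-field ligand (high in the spectrochemical series) for a first-row metal, so the complex is low-spin. The t₂g⁶e_g¹ (low-spin) configuration has an unevenly filled e_g set; the Jahn–Teller theorem predicts a tetragonal distortion (typically axial elongation) to lift the degeneracy.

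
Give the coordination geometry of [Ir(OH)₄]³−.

square planar

Summing ligand charges against the −3 overall charge gives an oxidation state of +1 for iridium.
Group 9 minus oxidation state 1 gives a d⁸ configuration.
Coordination number: 4.
A 5d d⁸ ion has a large crystal-field splitting; square planar leaves the high-energy d_{x²−y²} orbital empty and maximises CFSE.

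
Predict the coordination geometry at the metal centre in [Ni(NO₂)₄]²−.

Ligand charges: each nitro (N-bound nitrite) is −1. With an overall charge of −2 the nickel centre must be in the +2 oxidation state.
Ni sits in group 10, so the d-electron count is 10 − 2 = 8.
Coordination number: 4.
Nitro (N-bound nitrite) is a strong-field ligand (high in the spectrochemical series).
A 3d d⁸ ion with strong-field ligands gains enough CFSE to favour square planar over tetrahedral.

square planar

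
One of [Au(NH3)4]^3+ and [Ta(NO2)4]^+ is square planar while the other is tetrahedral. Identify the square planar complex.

[Au(NH3)4]^3+

For [Au(NH3)4]^3+: Ligand charges: ammonia is neutral. With an overall charge of +3 the gold centre must be in the +3 oxidation state. Au sits in group 11, so the d-electron count is 11 − 3 = 8. A 5d d⁸ ion has a large crystal-field splitting; square planar leaves the high-energy d_{x²−y²} orbital empty and maximises CFSE. → square planar.
For [Ta(NO2)4]^+: Summing ligand charges against the +1 overall charge gives an oxidation state of +5 for tantalum. Ta sits in group 5, so the d-electron count is 5 − 5 = 0. A d⁰ ion has no crystal-field stabilisation preference between square planar and tetrahedral, so four ligands adopt the sterically favoured tetrahedral geometry. → tetrahedral.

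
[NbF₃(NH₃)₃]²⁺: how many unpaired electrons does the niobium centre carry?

Each fluoride is −1; ammonia is neutral; balancing the +2 overall charge requires Nb(V).
Nb sits in group 5, so the d-electron count is 5 − 5 = 0.
In an octahedral field the d⁰ configuration is t₂g⁰e_g⁰, giving 0 unpaired electrons.

0 unpaired electrons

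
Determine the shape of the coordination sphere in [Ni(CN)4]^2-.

square planar

Summing ligand charges against the −2 overall charge gives an oxidation state of +2 for nickel.
Ni sits in group 10, so the d-electron count is 10 − 2 = 8.
With 4 monodentate ligands the coordination number is 4.
Cyanide is a strong-field ligand (high in the spectrochemical series).
A 3d d⁸ ion with strong-field ligands gains enough CFSE to favour square planar over tetrahedral.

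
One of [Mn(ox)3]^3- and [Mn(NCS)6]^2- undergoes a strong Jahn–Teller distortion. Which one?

[Mn(ox)3]^3-

[Mn(ox)3]^3-: Ligand charges: each oxalate is −2. With an overall charge of −3 the manganese centre must be in the +3 oxidation state. Group 7 minus oxidation state 3 gives a d⁴ configuration. Oxalate is a weak-field ligand for a first-row metal, so the complex is high-spin. The t₂g³e_g¹ (high-spin) configuration has an unevenly filled e_g set; the Jahn–Teller theorem predicts a tetragonal distortion (typically axial elongation) to lift the degeneracy.
[Mn(NCS)6]^2-: Each isothiocyanate is −1; balancing the −2 overall charge requires Mn(IV). Group 7 minus oxidation state 4 gives a d³ configuration. The d³ configuration leaves the e_g set evenly filled (or empty) — no strong Jahn–Teller driving force.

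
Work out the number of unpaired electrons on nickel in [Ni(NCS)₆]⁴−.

Summing ligand charges against the −4 overall charge gives an oxidation state of +2 for nickel.
Group 10 minus oxidation state 2 gives a d⁸ configuration.
In an octahedral field the d⁸ configuration is t₂g⁶e_g² (only one arrangement possible), giving 2 unpaired electrons.

2 unpaired electrons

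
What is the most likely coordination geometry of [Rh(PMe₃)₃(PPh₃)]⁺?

Ligand charges: trimethylphosphine is neutral; triphenylphosphine is neutral. With an overall charge of +1 the rhodium centre must be in the +1 oxidation state.
Group 9 minus oxidation state 1 gives a d⁸ configuration.
Coordination number: 4.
A 4d d⁸ ion has a large crystal-field splitting; square planar leaves the high-energy d_{x²−y²} orbital empty and maximises CFSE.

square planar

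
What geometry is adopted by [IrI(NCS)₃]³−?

square planar

Each iodide is −1; each isothiocyanate is −1; balancing the −3 overall charge requires Ir(I).
Group 9 minus oxidation state 1 gives a d⁸ configuration.
With 4 monodentate ligands the coordination number is 4.
A 5d d⁸ ion has a large crystal-field splitting; square planar leaves the high-energy d_{x²−y²} orbital empty and maximises CFSE.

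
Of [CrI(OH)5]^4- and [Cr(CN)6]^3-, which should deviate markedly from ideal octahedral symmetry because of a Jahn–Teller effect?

[CrI(OH)5]^4-: Summing ligand charges against the −4 overall charge gives an oxidation state of +2 for chromium. Cr sits in group 6, so the d-electron count is 6 − 2 = 4. Hydroxide and iodide are weak-field ligands for a first-row metal, so the complex is high-spin. The t₂g³e_g¹ (high-spin) configuration has an unevenly filled e_g set; the Jahn–Teller theorem predicts a tetragonal distortion (typically axial elongation) to lift the degeneracy.
[Cr(CN)6]^3-: Summing ligand charges against the −3 overall charge gives an oxidation state of +3 for chromium. Group 6 minus oxidation state 3 gives a d³ configuration. The d³ configuration leaves the e_g set evenly filled (or empty) — no strong Jahn–Teller driving force.

[CrI(OH)5]^4-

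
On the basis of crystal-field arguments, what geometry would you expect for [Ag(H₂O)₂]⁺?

linear

Water is neutral; balancing the +1 overall charge requires Ag(I).
Silver is a group-11 element; Ag(I) is therefore d¹⁰.
With 2 monodentate ligands the coordination number is 2.
A d¹⁰ ion with only two ligands adopts a linear arrangement (sp hybridisation; no CFSE preference).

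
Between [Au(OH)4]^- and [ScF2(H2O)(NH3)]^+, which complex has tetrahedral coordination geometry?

For [Au(OH)4]^-: Summing ligand charges against the −1 overall charge gives an oxidation state of +3 for gold. Au sits in group 11, so the d-electron count is 11 − 3 = 8. A 5d d⁸ ion has a large crystal-field splitting; square planar leaves the high-energy d_{x²−y²} orbital empty and maximises CFSE. → square planar.
For [ScF2(H2O)(NH3)]^+: Summing ligand charges against the +1 overall charge gives an oxidation state of +3 for scandium. Scandium is a group-3 element; Sc(III) is therefore d⁰. A d⁰ ion has no crystal-field stabilisation preference between square planar and tetrahedral, so four ligands adopt the sterically favoured tetrahedral geometry. → tetrahedral.

[ScF2(H2O)(NH3)]^+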